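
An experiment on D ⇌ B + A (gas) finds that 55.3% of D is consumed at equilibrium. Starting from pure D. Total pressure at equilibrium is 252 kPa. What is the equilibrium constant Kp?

Kp = 111 kPa

Take 1 mol D as basis and let X be its fractional conversion, so ξ = X.
Species balance: n_D = 1 − X; n_B = X; n_A = X.
Total moles n_T = 1 + X.
At X = 0.553: n_D = 0.447, n_B = 0.553, n_A = 0.553, n_T = 1.55.
p_i = (n_i/n_T)·P. Kp = p_B p_A / (p_D) = 111 kPa.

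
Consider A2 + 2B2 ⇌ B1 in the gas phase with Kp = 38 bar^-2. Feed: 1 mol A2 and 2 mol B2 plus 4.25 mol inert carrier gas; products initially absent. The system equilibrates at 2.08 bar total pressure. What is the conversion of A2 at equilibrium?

Let X = conversion of A2 (basis 1 mol A2); extent of reaction ξ = X.
Species balance: n_A2 = 1 − X; n_B2 = 2 − 2X; n_B1 = X; n_I = 4.25 (inert).
Summing: n_T = 7.25 − 2X.
Mole fractions y_i = n_i/n_T; Kp = p_B1 / (p_A2 p_B2^2) with p_i = y_i·P.
This yields a degree-3 equation in X; solving on (0,1), X = 0.671.

X = 0.671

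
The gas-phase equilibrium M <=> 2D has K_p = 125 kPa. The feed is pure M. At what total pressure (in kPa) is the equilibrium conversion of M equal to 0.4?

P = 164 kPa

Basis: 1 mol M initially; let X = conversion of M. Extent ξ = X.
Species balance: n_M = 1 − X; n_D = 2X.
n_T = Σnᵢ = 1 + X.
K_p = p_D^2 / (p_M) with p_i = (n_i/n_T)·P.
At X = 0.4: the mole-fraction product g(X) = Π y_i^ν_i = 0.7619. Since K_p = g(X)·P^{1}, P = (K_p/g)^(1/1) = (125/0.7619)^(1/1) = 164 kPa.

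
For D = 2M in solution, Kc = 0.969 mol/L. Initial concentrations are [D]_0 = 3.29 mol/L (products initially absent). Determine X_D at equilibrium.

X = 0.237

Let X = conversion of D; extent ξ = 3.29·X mol/L.
Concentrations: [D] = 3.29 − 3.29X; [M] = 6.58X.
Kc = [M]^2 / ([D]).
Solving Kc = 0.969 for X ∈ (0,1): X = 0.237.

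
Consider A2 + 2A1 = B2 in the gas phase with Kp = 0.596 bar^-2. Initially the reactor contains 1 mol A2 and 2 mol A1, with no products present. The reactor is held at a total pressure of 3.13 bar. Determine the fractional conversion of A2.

Take 1 mol A2 as basis and let X be its fractional conversion, so ξ = X.
At extent ξ: n_A2 = 1 − X; n_A1 = 2 − 2X; n_B2 = X.
Summing: n_T = 3 − 2X.
Mole fractions y_i = n_i/n_T; Kp = p_B2 / (p_A2 p_A1^2) with p_i = y_i·P.
Substituting and setting equal to 0.596 bar^-2 gives a polynomial in X; the root in (0,1) is X = 0.561.

X = 0.561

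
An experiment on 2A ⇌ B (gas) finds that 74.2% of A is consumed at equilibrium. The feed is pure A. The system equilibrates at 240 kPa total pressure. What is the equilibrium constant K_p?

Basis: 1 mol A initially; let X = conversion of A. Extent ξ = 0.5X.
Moles: n_A = 1 − X; n_B = 0.5X.
n_T = Σnᵢ = 1 − 0.5X.
At X = 0.742: n_A = 0.258, n_B = 0.371, n_T = 0.629.
p_i = (n_i/n_T)·P. K_p = p_B / (p_A^2) = 0.0146 kPa^-1.

K_p = 0.0146 kPa^-1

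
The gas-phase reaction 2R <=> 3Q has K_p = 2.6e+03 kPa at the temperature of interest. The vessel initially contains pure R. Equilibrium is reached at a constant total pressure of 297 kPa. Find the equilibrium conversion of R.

Basis: 1 mol R initially; let X = conversion of R. Extent ξ = 0.5X.
At extent ξ: n_R = 1 − X; n_Q = 1.5X.
Summing: n_T = 1 + 0.5X.
With p_i = (n_i/n_T)P, K_p = p_Q^3 / (p_R^2).
Equating to 2.6e+03 kPa and solving on 0 < X < 1: X = 0.692.

X = 0.692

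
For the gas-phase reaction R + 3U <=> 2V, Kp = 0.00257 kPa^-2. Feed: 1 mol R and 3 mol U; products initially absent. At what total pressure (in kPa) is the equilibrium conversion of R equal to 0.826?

P = 486 kPa

Take 1 mol R as basis and let X be its fractional conversion, so ξ = X.
Mole table: n_R = 1 − X; n_U = 3 − 3X; n_V = 2X.
Total moles n_T = 4 − 2X.
Kp = p_V^2 / (p_R p_U^3) with p_i = (n_i/n_T)·P.
At X = 0.826: the mole-fraction product g(X) = Π y_i^ν_i = 607.9. Since Kp = g(X)·P^{-2}, P = (g/Kp)^(1/2) = (607.9/0.00257)^(1/2) = 486 kPa.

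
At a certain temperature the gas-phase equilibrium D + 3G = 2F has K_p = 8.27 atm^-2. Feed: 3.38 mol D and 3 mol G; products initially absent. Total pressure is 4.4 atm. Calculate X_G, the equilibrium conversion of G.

X = 0.823

Basis: 3 mol G initially; let X = conversion of G. Extent ξ = X.
Species balance: n_D = 3.38 − X; n_G = 3 − 3X; n_F = 2X.
Total moles n_T = 6.38 − 2X.
y_i = n_i/n_T, p_i = y_i·P. K_p = p_F^2 / (p_D p_G^3).
Equating to 8.27 atm^-2 and solving on 0 < X < 1: X = 0.823.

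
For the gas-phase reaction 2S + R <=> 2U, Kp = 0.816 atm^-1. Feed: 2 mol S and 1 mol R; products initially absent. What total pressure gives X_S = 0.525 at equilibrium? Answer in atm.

P = 7.8 atm

Take 2 mol S as basis and let X be its fractional conversion, so ξ = X.
Mole table: n_S = 2 − 2X; n_R = 1 − X; n_U = 2X.
n_T = Σnᵢ = 3 − X.
Kp = p_U^2 / (p_S^2 p_R) with p_i = (n_i/n_T)·P.
At X = 0.525: the mole-fraction product g(X) = Π y_i^ν_i = 6.365. Since Kp = g(X)·P^{-1}, P = (g/Kp)^(1/1) = (6.365/0.816)^(1/1) = 7.8 atm.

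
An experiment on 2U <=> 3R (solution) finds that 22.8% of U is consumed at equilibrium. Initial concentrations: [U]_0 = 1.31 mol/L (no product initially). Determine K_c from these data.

K_c = 0.0879 mol/L

Let X = conversion of U.
Concentrations: [U] = 1.31 − 1.31X; [R] = 1.97X.
At X = 0.228: [U] = 1.01, [R] = 0.448.
K_c = [R]^3 / ([U]^2) = 0.0879 mol/L.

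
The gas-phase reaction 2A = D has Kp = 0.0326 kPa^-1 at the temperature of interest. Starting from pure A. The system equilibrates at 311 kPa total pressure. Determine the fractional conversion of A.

X = 0.845

Basis: 1 mol A initially; let X = conversion of A. Extent ξ = 0.5X.
Species balance: n_A = 1 − X; n_D = 0.5X.
n_T = Σnᵢ = 1 − 0.5X.
Mole fractions y_i = n_i/n_T; Kp = p_D / (p_A^2) with p_i = y_i·P.
Substituting and setting equal to 0.0326 kPa^-1 gives a polynomial in X; the root in (0,1) is X = 0.845.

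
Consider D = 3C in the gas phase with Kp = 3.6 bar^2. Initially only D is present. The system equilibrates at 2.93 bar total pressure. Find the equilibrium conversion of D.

X = 0.303

Let X = conversion of D (basis 1 mol D); extent of reaction ξ = X.
Mole table: n_D = 1 − X; n_C = 3X.
n_T = Σnᵢ = 1 + 2X.
y_i = n_i/n_T, p_i = y_i·P. Kp = p_C^3 / (p_D).
Equating to 3.6 bar^2 and solving on 0 < X < 1: X = 0.303.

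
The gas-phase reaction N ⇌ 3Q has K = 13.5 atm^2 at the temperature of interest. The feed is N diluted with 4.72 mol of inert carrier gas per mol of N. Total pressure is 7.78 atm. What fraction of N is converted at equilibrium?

Basis: 1 mol N initially; let X = conversion of N. Extent ξ = X.
Mole table: n_N = 1 − X; n_Q = 3X; n_I = 4.72 (inert).
Total moles n_T = 5.72 + 2X.
Mole fractions y_i = n_i/n_T; K = p_Q^3 / (p_N) with p_i = y_i·P.
Substituting and setting equal to 13.5 atm^2 gives a polynomial in X; the root in (0,1) is X = 0.555.

X = 0.555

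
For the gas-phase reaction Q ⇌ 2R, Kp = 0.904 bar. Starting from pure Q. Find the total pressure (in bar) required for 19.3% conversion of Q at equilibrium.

P = 5.84 bar

Basis: 1 mol Q initially; let X = conversion of Q. Extent ξ = X.
Species balance: n_Q = 1 − X; n_R = 2X.
Summing: n_T = 1 + X.
Kp = p_R^2 / (p_Q) with p_i = (n_i/n_T)·P.
At X = 0.193: the mole-fraction product g(X) = Π y_i^ν_i = 0.1548. Since Kp = g(X)·P^{1}, P = (Kp/g)^(1/1) = (0.904/0.1548)^(1/1) = 5.84 bar.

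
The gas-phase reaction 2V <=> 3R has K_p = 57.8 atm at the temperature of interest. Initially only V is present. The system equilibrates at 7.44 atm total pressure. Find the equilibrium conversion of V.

Take 1 mol V as basis and let X be its fractional conversion, so ξ = 0.5X.
Moles: n_V = 1 − X; n_R = 1.5X.
n_T = Σnᵢ = 1 + 0.5X.
With p_i = (n_i/n_T)P, K_p = p_R^3 / (p_V^2).
This yields a degree-3 equation in X; solving on (0,1), X = 0.680.

X = 0.680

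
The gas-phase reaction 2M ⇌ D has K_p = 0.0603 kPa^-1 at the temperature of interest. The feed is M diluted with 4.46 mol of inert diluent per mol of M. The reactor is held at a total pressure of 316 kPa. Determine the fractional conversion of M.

X = 0.695

Basis: 1 mol M initially; let X = conversion of M. Extent ξ = 0.5X.
Species balance: n_M = 1 − X; n_D = 0.5X; n_I = 4.46 (inert).
Total moles n_T = 5.46 − 0.5X.
y_i = n_i/n_T, p_i = y_i·P. K_p = p_D / (p_M^2).
Equating to 0.0603 kPa^-1 and solving on 0 < X < 1: X = 0.695.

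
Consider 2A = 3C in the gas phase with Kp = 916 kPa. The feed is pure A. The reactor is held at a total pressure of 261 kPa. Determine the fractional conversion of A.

Take 1 mol A as basis and let X be its fractional conversion, so ξ = 0.5X.
At extent ξ: n_A = 1 − X; n_C = 1.5X.
Total moles n_T = 1 + 0.5X.
Mole fractions y_i = n_i/n_T; Kp = p_C^3 / (p_A^2) with p_i = y_i·P.
Setting this equal to 916 kPa and taking the physical root (0 < X < 1) gives X = 0.600.

X = 0.600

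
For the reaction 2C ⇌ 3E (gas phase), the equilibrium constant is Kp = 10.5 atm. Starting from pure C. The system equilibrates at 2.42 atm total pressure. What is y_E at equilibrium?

Take 1 mol C as basis and let X be its fractional conversion, so ξ = 0.5X.
At extent ξ: n_C = 1 − X; n_E = 1.5X.
n_T = Σnᵢ = 1 + 0.5X.
With p_i = (n_i/n_T)P, Kp = p_E^3 / (p_C^2).
Equating to 10.5 atm and solving on 0 < X < 1: X = 0.622.
Then n_E = 0.933, n_T = 1.31, so y_E = 0.712.

y_E = 0.712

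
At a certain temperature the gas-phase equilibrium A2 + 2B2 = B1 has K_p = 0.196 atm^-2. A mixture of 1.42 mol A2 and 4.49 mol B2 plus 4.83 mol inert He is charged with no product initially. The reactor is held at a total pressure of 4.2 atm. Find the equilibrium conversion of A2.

Take 1.42 mol A2 as basis and let X be its fractional conversion, so ξ = 1.42X.
Species balance: n_A2 = 1.42 − 1.42X; n_B2 = 4.49 − 2.84X; n_B1 = 1.42X; n_I = 4.83 (inert).
Summing: n_T = 10.7 − 2.84X.
With p_i = (n_i/n_T)P, K_p = p_B1 / (p_A2 p_B2^2).
Substituting and setting equal to 0.196 atm^-2 gives a polynomial in X; the root in (0,1) is X = 0.315.

X = 0.315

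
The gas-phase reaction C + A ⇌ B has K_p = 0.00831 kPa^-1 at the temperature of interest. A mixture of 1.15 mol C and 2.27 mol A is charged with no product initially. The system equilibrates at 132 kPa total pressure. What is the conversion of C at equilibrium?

Basis: 1.15 mol C initially; let X = conversion of C. Extent ξ = 1.15X.
Moles: n_C = 1.15 − 1.15X; n_A = 2.27 − 1.15X; n_B = 1.15X.
Total moles n_T = 3.42 − 1.15X.
y_i = n_i/n_T, p_i = y_i·P. K_p = p_B / (p_C p_A).
Equating to 0.00831 kPa^-1 and solving on 0 < X < 1: X = 0.401.

X = 0.401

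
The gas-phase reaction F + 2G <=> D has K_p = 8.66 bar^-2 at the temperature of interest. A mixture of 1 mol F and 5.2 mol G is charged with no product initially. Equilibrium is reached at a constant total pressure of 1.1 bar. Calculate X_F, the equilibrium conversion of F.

X = 0.863

Take 1 mol F as basis and let X be its fractional conversion, so ξ = X.
Moles: n_F = 1 − X; n_G = 5.2 − 2X; n_D = X.
n_T = Σnᵢ = 6.2 − 2X.
With p_i = (n_i/n_T)P, K_p = p_D / (p_F p_G^2).
Setting this equal to 8.66 bar^-2 and taking the physical root (0 < X < 1) gives X = 0.863.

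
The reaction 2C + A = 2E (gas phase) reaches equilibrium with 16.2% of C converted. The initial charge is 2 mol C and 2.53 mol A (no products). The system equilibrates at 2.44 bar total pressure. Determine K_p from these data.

Take 2 mol C as basis and let X be its fractional conversion, so ξ = X.
Mole table: n_C = 2 − 2X; n_A = 2.53 − X; n_E = 2X.
Total moles n_T = 4.53 − X.
At X = 0.162: n_C = 1.68, n_A = 2.37, n_E = 0.324, n_T = 4.37.
p_i = (n_i/n_T)·P. K_p = p_E^2 / (p_C^2 p_A) = 0.0283 bar^-1.

K_p = 0.0283 bar^-1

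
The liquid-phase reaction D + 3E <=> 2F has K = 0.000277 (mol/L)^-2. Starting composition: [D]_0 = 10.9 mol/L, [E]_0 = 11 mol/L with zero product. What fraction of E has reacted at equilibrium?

Let X = conversion of E; extent ξ = 11X/3 mol/L.
Concentrations: [D] = 10.9 − 3.67X; [E] = 11 − 11X; [F] = 7.33X.
K = [F]^2 / ([D] [E]^3).
Equating to 0.000277 (mol/L)^-2: the physical root is X = 0.192.

X = 0.192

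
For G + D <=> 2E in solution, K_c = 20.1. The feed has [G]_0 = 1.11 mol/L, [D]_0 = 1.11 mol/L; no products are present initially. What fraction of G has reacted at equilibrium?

Let X = conversion of G; extent ξ = 1.11·X mol/L.
Concentrations: [G] = 1.11 − 1.11X; [D] = 1.11 − 1.11X; [E] = 2.22X.
K_c = [E]^2 / ([G] [D]).
Setting equal to 20.1 and solving for X on (0,1) gives X = 0.692.

X = 0.692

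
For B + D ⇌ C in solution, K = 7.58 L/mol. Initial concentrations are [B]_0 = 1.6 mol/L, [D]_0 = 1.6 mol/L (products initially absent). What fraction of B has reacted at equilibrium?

X = 0.751

Let X = conversion of B; extent ξ = 1.6·X mol/L.
Concentrations: [B] = 1.6 − 1.6X; [D] = 1.6 − 1.6X; [C] = 1.6X.
K = [C] / ([B] [D]).
Equating to 7.58 L/mol: the physical root is X = 0.751.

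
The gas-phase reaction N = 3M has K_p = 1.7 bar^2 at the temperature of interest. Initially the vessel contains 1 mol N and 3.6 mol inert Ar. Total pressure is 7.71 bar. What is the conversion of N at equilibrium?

Let X = conversion of N (basis 1 mol N); extent of reaction ξ = X.
At extent ξ: n_N = 1 − X; n_M = 3X; n_I = 3.6 (inert).
n_T = Σnᵢ = 4.6 + 2X.
Mole fractions y_i = n_i/n_T; K_p = p_M^3 / (p_N) with p_i = y_i·P.
Setting this equal to 1.7 bar^2 and taking the physical root (0 < X < 1) gives X = 0.273.

X = 0.273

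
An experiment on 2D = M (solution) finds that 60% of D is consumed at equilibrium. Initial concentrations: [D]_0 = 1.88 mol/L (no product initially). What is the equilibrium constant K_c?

Let X = conversion of D.
Concentrations: [D] = 1.88 − 1.88X; [M] = 0.94X.
At X = 0.6: [D] = 0.752, [M] = 0.564.
K_c = [M] / ([D]^2) = 0.997 L/mol.

K_c = 0.997 L/mol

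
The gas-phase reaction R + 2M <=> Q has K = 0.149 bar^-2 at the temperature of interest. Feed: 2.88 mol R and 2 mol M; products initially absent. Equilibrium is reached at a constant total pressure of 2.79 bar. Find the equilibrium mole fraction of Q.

y_Q = 0.073

Take 2 mol M as basis and let X be its fractional conversion, so ξ = X.
At extent ξ: n_R = 2.88 − X; n_M = 2 − 2X; n_Q = X.
Total moles n_T = 4.88 − 2X.
With p_i = (n_i/n_T)P, K = p_Q / (p_R p_M^2).
Setting this equal to 0.149 bar^-2 and taking the physical root (0 < X < 1) gives X = 0.312.
Then n_Q = 0.312, n_T = 4.26, so y_Q = 0.073.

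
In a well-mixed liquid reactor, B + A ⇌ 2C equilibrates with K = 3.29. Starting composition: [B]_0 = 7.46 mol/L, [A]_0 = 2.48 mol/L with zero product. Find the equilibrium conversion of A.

Let X = conversion of A; extent ξ = 2.48·X mol/L.
Concentrations: [B] = 7.46 − 2.48X; [A] = 2.48 − 2.48X; [C] = 4.96X.
K = [C]^2 / ([B] [A]).
Solving K = 3.29 for X ∈ (0,1): X = 0.722.

X = 0.722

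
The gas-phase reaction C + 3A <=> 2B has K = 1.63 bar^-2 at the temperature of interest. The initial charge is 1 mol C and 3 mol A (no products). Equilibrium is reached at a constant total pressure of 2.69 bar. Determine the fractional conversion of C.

Let X = conversion of C (basis 1 mol C); extent of reaction ξ = X.
At extent ξ: n_C = 1 − X; n_A = 3 − 3X; n_B = 2X.
Total moles n_T = 4 − 2X.
Mole fractions y_i = n_i/n_T; K = p_B^2 / (p_C p_A^3) with p_i = y_i·P.
This yields a degree-4 equation in X; solving on (0,1), X = 0.572.

X = 0.572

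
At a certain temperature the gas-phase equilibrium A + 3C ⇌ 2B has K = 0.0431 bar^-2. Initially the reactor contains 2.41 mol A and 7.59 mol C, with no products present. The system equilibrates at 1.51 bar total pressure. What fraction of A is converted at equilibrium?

Let X = conversion of A (basis 2.41 mol A); extent of reaction ξ = 2.41X.
At extent ξ: n_A = 2.41 − 2.41X; n_C = 7.59 − 7.23X; n_B = 4.82X.
Total moles n_T = 10 − 4.82X.
Mole fractions y_i = n_i/n_T; K = p_B^2 / (p_A p_C^3) with p_i = y_i·P.
Setting this equal to 0.0431 bar^-2 and taking the physical root (0 < X < 1) gives X = 0.163.

X = 0.163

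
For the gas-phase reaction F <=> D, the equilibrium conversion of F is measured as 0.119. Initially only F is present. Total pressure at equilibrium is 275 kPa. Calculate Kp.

Kp = 0.135

Take 1 mol F as basis and let X be its fractional conversion, so ξ = X.
Mole table: n_F = 1 − X; n_D = X.
Since Δν = 0, n_T = 1 throughout.
At X = 0.119: n_F = 0.881, n_D = 0.119, n_T = 1.
p_i = (n_i/n_T)·P. Kp = p_D / (p_F) = 0.135.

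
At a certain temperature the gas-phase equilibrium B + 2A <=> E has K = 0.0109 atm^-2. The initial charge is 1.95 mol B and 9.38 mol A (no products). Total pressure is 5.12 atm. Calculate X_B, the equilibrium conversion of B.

X = 0.160

Basis: 1.95 mol B initially; let X = conversion of B. Extent ξ = 1.95X.
At extent ξ: n_B = 1.95 − 1.95X; n_A = 9.38 − 3.9X; n_E = 1.95X.
Summing: n_T = 11.3 − 3.9X.
With p_i = (n_i/n_T)P, K = p_E / (p_B p_A^2).
Substituting and setting equal to 0.0109 atm^-2 gives a polynomial in X; the root in (0,1) is X = 0.160.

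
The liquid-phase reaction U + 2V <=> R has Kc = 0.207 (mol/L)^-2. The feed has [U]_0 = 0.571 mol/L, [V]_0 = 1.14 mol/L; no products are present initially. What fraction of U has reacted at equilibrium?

X = 0.160

Let X = conversion of U; extent ξ = 0.571·X mol/L.
Concentrations: [U] = 0.571 − 0.571X; [V] = 1.14 − 1.14X; [R] = 0.571X.
Kc = [R] / ([U] [V]^2).
Solving Kc = 0.207 for X ∈ (0,1): X = 0.160.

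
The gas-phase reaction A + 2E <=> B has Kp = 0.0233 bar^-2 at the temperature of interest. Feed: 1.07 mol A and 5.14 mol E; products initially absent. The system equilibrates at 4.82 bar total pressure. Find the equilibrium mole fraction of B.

Let X = conversion of A (basis 1.07 mol A); extent of reaction ξ = 1.07X.
Mole table: n_A = 1.07 − 1.07X; n_E = 5.14 − 2.14X; n_B = 1.07X.
Total moles n_T = 6.21 − 2.14X.
y_i = n_i/n_T, p_i = y_i·P. Kp = p_B / (p_A p_E^2).
Substituting and setting equal to 0.0233 bar^-2 gives a polynomial in X; the root in (0,1) is X = 0.262.
Then n_B = 0.281, n_T = 5.65, so y_B = 0.050.

y_B = 0.050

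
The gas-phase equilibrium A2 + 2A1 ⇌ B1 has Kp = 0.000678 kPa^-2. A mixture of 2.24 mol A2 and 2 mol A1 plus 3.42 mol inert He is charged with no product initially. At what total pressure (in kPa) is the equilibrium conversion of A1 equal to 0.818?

P = 482 kPa

Basis: 2 mol A1 initially; let X = conversion of A1. Extent ξ = X.
At extent ξ: n_A2 = 2.24 − X; n_A1 = 2 − 2X; n_B1 = X; n_I = 3.42 (inert).
n_T = Σnᵢ = 7.66 − 2X.
Kp = p_B1 / (p_A2 p_A1^2) with p_i = (n_i/n_T)·P.
At X = 0.818: the mole-fraction product g(X) = Π y_i^ν_i = 157.6. Since Kp = g(X)·P^{-2}, P = (g/Kp)^(1/2) = (157.6/0.000678)^(1/2) = 482 kPa.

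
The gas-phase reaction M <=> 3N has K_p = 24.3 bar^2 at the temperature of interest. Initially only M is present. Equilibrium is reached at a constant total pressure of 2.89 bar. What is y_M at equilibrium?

Let X = conversion of M (basis 1 mol M); extent of reaction ξ = X.
Moles: n_M = 1 − X; n_N = 3X.
n_T = Σnᵢ = 1 + 2X.
y_i = n_i/n_T, p_i = y_i·P. K_p = p_N^3 / (p_M).
Setting this equal to 24.3 bar^2 and taking the physical root (0 < X < 1) gives X = 0.594.
Then n_M = 0.406, n_T = 2.19, so y_M = 0.186.

y_M = 0.186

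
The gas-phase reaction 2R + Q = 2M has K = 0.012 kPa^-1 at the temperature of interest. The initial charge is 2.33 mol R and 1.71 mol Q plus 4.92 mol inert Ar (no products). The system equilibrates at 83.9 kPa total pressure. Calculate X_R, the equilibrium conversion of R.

X = 0.286

Take 2.33 mol R as basis and let X be its fractional conversion, so ξ = 1.17X.
At extent ξ: n_R = 2.33 − 2.33X; n_Q = 1.71 − 1.17X; n_M = 2.33X; n_I = 4.92 (inert).
Summing: n_T = 8.96 − 1.17X.
Mole fractions y_i = n_i/n_T; K = p_M^2 / (p_R^2 p_Q) with p_i = y_i·P.
This yields a degree-3 equation in X; solving on (0,1), X = 0.286.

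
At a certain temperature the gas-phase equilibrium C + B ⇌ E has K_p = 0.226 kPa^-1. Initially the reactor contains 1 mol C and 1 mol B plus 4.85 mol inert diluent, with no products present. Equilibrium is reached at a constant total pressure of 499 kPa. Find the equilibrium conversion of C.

X = 0.794

Take 1 mol C as basis and let X be its fractional conversion, so ξ = X.
Species balance: n_C = 1 − X; n_B = 1 − X; n_E = X; n_I = 4.85 (inert).
Total moles n_T = 6.85 − X.
With p_i = (n_i/n_T)P, K_p = p_E / (p_C p_B).
This yields a degree-2 equation in X; solving on (0,1), X = 0.794.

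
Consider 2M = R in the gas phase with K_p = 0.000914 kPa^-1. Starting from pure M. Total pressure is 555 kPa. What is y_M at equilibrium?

y_M = 0.730

Let X = conversion of M (basis 1 mol M); extent of reaction ξ = 0.5X.
Species balance: n_M = 1 − X; n_R = 0.5X.
Summing: n_T = 1 − 0.5X.
With p_i = (n_i/n_T)P, K_p = p_R / (p_M^2).
Equating to 0.000914 kPa^-1 and solving on 0 < X < 1: X = 0.425.
Then n_M = 0.575, n_T = 0.787, so y_M = 0.730.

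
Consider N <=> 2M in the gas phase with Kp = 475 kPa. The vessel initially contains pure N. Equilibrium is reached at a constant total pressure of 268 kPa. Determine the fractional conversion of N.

Basis: 1 mol N initially; let X = conversion of N. Extent ξ = X.
Mole table: n_N = 1 − X; n_M = 2X.
n_T = Σnᵢ = 1 + X.
With p_i = (n_i/n_T)P, Kp = p_M^2 / (p_N).
Substituting and setting equal to 475 kPa gives a polynomial in X; the root in (0,1) is X = 0.554.

X = 0.554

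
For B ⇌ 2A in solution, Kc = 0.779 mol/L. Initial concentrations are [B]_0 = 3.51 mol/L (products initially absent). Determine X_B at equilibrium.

Let X = conversion of B; extent ξ = 3.51·X mol/L.
Concentrations: [B] = 3.51 − 3.51X; [A] = 7.02X.
Kc = [A]^2 / ([B]).
This equals 0.779 at X = 0.209 (the root in 0 < X < 1).

X = 0.209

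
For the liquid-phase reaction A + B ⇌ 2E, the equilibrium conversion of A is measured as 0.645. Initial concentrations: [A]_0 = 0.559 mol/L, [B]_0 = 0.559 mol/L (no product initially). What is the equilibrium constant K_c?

Let X = conversion of A.
Concentrations: [A] = 0.559 − 0.559X; [B] = 0.559 − 0.559X; [E] = 1.12X.
At X = 0.645: [A] = 0.198, [B] = 0.198, [E] = 0.721.
K_c = [E]^2 / ([A] [B]) = 13.2.

K_c = 13.2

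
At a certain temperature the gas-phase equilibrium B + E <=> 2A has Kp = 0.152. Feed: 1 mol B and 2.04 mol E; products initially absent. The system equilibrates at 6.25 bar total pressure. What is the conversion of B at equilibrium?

X = 0.230

Let X = conversion of B (basis 1 mol B); extent of reaction ξ = X.
Moles: n_B = 1 − X; n_E = 2.04 − X; n_A = 2X.
Since Δν = 0, n_T = 3.04 throughout.
With p_i = (n_i/n_T)P, Kp = p_A^2 / (p_B p_E).
Equating to 0.152 and solving on 0 < X < 1: X = 0.230.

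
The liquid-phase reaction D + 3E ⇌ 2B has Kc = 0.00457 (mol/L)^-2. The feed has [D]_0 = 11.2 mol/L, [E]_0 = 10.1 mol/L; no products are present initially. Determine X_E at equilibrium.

X = 0.431

Let X = conversion of E; extent ξ = 10.1X/3 mol/L.
Concentrations: [D] = 11.2 − 3.37X; [E] = 10.1 − 10.1X; [B] = 6.73X.
Kc = [B]^2 / ([D] [E]^3).
Equating to 0.00457 (mol/L)^-2: the physical root is X = 0.431.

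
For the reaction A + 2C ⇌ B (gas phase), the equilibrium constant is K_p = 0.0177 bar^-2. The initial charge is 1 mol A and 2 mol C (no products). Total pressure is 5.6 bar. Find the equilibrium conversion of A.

Let X = conversion of A (basis 1 mol A); extent of reaction ξ = X.
Moles: n_A = 1 − X; n_C = 2 − 2X; n_B = X.
Total moles n_T = 3 − 2X.
y_i = n_i/n_T, p_i = y_i·P. K_p = p_B / (p_A p_C^2).
Substituting and setting equal to 0.0177 bar^-2 gives a polynomial in X; the root in (0,1) is X = 0.177.

X = 0.177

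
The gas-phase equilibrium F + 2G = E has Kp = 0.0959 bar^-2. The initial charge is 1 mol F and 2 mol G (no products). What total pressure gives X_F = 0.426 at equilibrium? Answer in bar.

Let X = conversion of F (basis 1 mol F); extent of reaction ξ = X.
At extent ξ: n_F = 1 − X; n_G = 2 − 2X; n_E = X.
Total moles n_T = 3 − 2X.
Kp = p_E / (p_F p_G^2) with p_i = (n_i/n_T)·P.
At X = 0.426: the mole-fraction product g(X) = Π y_i^ν_i = 2.598. Since Kp = g(X)·P^{-2}, P = (g/Kp)^(1/2) = (2.598/0.0959)^(1/2) = 5.21 bar.

P = 5.21 bar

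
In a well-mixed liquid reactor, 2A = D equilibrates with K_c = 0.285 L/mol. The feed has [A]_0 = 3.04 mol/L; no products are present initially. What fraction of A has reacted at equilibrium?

Let X = conversion of A; extent ξ = 3.04X/2 mol/L.
Concentrations: [A] = 3.04 − 3.04X; [D] = 1.52X.
K_c = [D] / ([A]^2).
Solving K_c = 0.285 for X ∈ (0,1): X = 0.476.

X = 0.476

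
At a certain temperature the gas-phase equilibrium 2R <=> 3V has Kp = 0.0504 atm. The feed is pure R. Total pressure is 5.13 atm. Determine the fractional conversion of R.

Take 1 mol R as basis and let X be its fractional conversion, so ξ = 0.5X.
At extent ξ: n_R = 1 − X; n_V = 1.5X.
Total moles n_T = 1 + 0.5X.
With p_i = (n_i/n_T)P, Kp = p_V^3 / (p_R^2).
Setting this equal to 0.0504 atm and taking the physical root (0 < X < 1) gives X = 0.133.

X = 0.133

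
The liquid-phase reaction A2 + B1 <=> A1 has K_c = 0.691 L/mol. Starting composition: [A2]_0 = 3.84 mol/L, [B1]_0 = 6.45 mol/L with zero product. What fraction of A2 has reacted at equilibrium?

X = 0.718

Let X = conversion of A2; extent ξ = 3.84·X mol/L.
Concentrations: [A2] = 3.84 − 3.84X; [B1] = 6.45 − 3.84X; [A1] = 3.84X.
K_c = [A1] / ([A2] [B1]).
Solving K_c = 0.691 for X ∈ (0,1): X = 0.718.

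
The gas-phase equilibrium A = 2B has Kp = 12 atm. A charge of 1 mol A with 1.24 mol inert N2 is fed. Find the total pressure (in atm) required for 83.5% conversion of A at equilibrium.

Basis: 1 mol A initially; let X = conversion of A. Extent ξ = X.
Moles: n_A = 1 − X; n_B = 2X; n_I = 1.24 (inert).
Total moles n_T = 2.24 + X.
Kp = p_B^2 / (p_A) with p_i = (n_i/n_T)·P.
At X = 0.835: the mole-fraction product g(X) = Π y_i^ν_i = 5.497. Since Kp = g(X)·P^{1}, P = (Kp/g)^(1/1) = (12/5.497)^(1/1) = 2.18 atm.

P = 2.18 atm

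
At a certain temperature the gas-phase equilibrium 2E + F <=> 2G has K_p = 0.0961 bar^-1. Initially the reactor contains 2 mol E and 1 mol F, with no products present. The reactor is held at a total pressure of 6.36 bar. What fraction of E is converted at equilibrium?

X = 0.286

Basis: 2 mol E initially; let X = conversion of E. Extent ξ = X.
At extent ξ: n_E = 2 − 2X; n_F = 1 − X; n_G = 2X.
Summing: n_T = 3 − X.
With p_i = (n_i/n_T)P, K_p = p_G^2 / (p_E^2 p_F).
Setting this equal to 0.0961 bar^-1 and taking the physical root (0 < X < 1) gives X = 0.286.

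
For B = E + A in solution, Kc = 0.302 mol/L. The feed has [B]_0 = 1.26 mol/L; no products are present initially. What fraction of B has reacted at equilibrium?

X = 0.384

Let X = conversion of B; extent ξ = 1.26·X mol/L.
Concentrations: [B] = 1.26 − 1.26X; [E] = 1.26X; [A] = 1.26X.
Kc = [E] [A] / ([B]).
Solving Kc = 0.302 for X ∈ (0,1): X = 0.384.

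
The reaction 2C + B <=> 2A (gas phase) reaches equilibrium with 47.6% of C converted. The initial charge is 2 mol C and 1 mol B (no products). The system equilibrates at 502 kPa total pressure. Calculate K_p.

Let X = conversion of C (basis 2 mol C); extent of reaction ξ = X.
At extent ξ: n_C = 2 − 2X; n_B = 1 − X; n_A = 2X.
Total moles n_T = 3 − X.
At X = 0.476: n_C = 1.05, n_B = 0.524, n_A = 0.952, n_T = 2.52.
p_i = (n_i/n_T)·P. K_p = p_A^2 / (p_C^2 p_B) = 0.00792 kPa^-1.

K_p = 0.00792 kPa^-1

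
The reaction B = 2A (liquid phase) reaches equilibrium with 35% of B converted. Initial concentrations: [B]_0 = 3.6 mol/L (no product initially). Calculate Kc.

Kc = 2.71 mol/L

Let X = conversion of B.
Concentrations: [B] = 3.6 − 3.6X; [A] = 7.2X.
At X = 0.35: [B] = 2.34, [A] = 2.52.
Kc = [A]^2 / ([B]) = 2.71 mol/L.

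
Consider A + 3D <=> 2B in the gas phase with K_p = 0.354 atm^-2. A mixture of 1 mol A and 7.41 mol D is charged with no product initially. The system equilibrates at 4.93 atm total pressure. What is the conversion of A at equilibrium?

X = 0.862

Let X = conversion of A (basis 1 mol A); extent of reaction ξ = X.
Moles: n_A = 1 − X; n_D = 7.41 − 3X; n_B = 2X.
n_T = Σnᵢ = 8.41 − 2X.
Mole fractions y_i = n_i/n_T; K_p = p_B^2 / (p_A p_D^3) with p_i = y_i·P.
Substituting and setting equal to 0.354 atm^-2 gives a polynomial in X; the root in (0,1) is X = 0.862.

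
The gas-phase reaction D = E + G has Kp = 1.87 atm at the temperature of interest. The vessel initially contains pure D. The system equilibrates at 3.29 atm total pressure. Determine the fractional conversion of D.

Take 1 mol D as basis and let X be its fractional conversion, so ξ = X.
Mole table: n_D = 1 − X; n_E = X; n_G = X.
Total moles n_T = 1 + X.
y_i = n_i/n_T, p_i = y_i·P. Kp = p_E p_G / (p_D).
Setting this equal to 1.87 atm and taking the physical root (0 < X < 1) gives X = 0.602.

X = 0.602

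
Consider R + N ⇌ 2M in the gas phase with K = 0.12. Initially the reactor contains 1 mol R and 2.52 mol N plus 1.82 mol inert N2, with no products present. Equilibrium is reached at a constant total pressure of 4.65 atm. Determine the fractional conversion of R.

Basis: 1 mol R initially; let X = conversion of R. Extent ξ = X.
At extent ξ: n_R = 1 − X; n_N = 2.52 − X; n_M = 2X; n_I = 1.82 (inert).
Since Δν = 0, n_T = 5.34 throughout.
y_i = n_i/n_T, p_i = y_i·P. K = p_M^2 / (p_R p_N).
Substituting and setting equal to 0.12 gives a polynomial in X; the root in (0,1) is X = 0.230.

X = 0.230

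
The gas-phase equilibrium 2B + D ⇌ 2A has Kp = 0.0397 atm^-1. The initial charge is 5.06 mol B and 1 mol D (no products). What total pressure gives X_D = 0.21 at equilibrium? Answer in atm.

P = 1.53 atm

Let X = conversion of D (basis 1 mol D); extent of reaction ξ = X.
Moles: n_B = 5.06 − 2X; n_D = 1 − X; n_A = 2X.
n_T = Σnᵢ = 6.06 − X.
Kp = p_A^2 / (p_B^2 p_D) with p_i = (n_i/n_T)·P.
At X = 0.21: the mole-fraction product g(X) = Π y_i^ν_i = 0.06067. Since Kp = g(X)·P^{-1}, P = (g/Kp)^(1/1) = (0.06067/0.0397)^(1/1) = 1.53 atm.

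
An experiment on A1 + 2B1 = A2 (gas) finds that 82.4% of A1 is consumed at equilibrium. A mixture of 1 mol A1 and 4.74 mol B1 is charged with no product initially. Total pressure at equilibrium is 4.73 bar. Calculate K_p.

K_p = 0.367 bar^-2

Let X = conversion of A1 (basis 1 mol A1); extent of reaction ξ = X.
Species balance: n_A1 = 1 − X; n_B1 = 4.74 − 2X; n_A2 = X.
Total moles n_T = 5.74 − 2X.
At X = 0.824: n_A1 = 0.176, n_B1 = 3.09, n_A2 = 0.824, n_T = 4.09.
p_i = (n_i/n_T)·P. K_p = p_A2 / (p_A1 p_B1^2) = 0.367 bar^-2.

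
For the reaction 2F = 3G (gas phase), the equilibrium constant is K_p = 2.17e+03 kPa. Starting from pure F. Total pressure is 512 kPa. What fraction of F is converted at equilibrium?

X = 0.620

Let X = conversion of F (basis 1 mol F); extent of reaction ξ = 0.5X.
Species balance: n_F = 1 − X; n_G = 1.5X.
Total moles n_T = 1 + 0.5X.
Mole fractions y_i = n_i/n_T; K_p = p_G^3 / (p_F^2) with p_i = y_i·P.
Equating to 2.17e+03 kPa and solving on 0 < X < 1: X = 0.620.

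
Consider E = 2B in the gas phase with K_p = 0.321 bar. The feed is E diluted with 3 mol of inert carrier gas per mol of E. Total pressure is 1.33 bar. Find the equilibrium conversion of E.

Basis: 1 mol E initially; let X = conversion of E. Extent ξ = X.
At extent ξ: n_E = 1 − X; n_B = 2X; n_I = 3 (inert).
Total moles n_T = 4 + X.
With p_i = (n_i/n_T)P, K_p = p_B^2 / (p_E).
This yields a degree-2 equation in X; solving on (0,1), X = 0.399.

X = 0.399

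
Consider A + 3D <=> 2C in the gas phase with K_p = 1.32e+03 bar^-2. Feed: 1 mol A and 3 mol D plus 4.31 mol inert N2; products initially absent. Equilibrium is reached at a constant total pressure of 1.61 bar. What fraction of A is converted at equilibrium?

Take 1 mol A as basis and let X be its fractional conversion, so ξ = X.
Species balance: n_A = 1 − X; n_D = 3 − 3X; n_C = 2X; n_I = 4.31 (inert).
Summing: n_T = 8.31 − 2X.
With p_i = (n_i/n_T)P, K_p = p_C^2 / (p_A p_D^3).
This yields a degree-4 equation in X; solving on (0,1), X = 0.811.

X = 0.811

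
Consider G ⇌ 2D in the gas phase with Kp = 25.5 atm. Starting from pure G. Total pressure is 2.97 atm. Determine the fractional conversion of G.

Take 1 mol G as basis and let X be its fractional conversion, so ξ = X.
At extent ξ: n_G = 1 − X; n_D = 2X.
n_T = Σnᵢ = 1 + X.
y_i = n_i/n_T, p_i = y_i·P. Kp = p_D^2 / (p_G).
This yields a degree-2 equation in X; solving on (0,1), X = 0.826.

X = 0.826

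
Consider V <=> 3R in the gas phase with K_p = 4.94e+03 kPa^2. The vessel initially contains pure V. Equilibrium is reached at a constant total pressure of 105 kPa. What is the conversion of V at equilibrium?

X = 0.311

Take 1 mol V as basis and let X be its fractional conversion, so ξ = X.
Species balance: n_V = 1 − X; n_R = 3X.
n_T = Σnᵢ = 1 + 2X.
Mole fractions y_i = n_i/n_T; K_p = p_R^3 / (p_V) with p_i = y_i·P.
Equating to 4.94e+03 kPa^2 and solving on 0 < X < 1: X = 0.311.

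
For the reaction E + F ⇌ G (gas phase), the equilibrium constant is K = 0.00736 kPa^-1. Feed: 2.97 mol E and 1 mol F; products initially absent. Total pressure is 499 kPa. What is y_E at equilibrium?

y_E = 0.693

Basis: 1 mol F initially; let X = conversion of F. Extent ξ = X.
At extent ξ: n_E = 2.97 − X; n_F = 1 − X; n_G = X.
Summing: n_T = 3.97 − X.
Mole fractions y_i = n_i/n_T; K = p_G / (p_E p_F) with p_i = y_i·P.
This yields a degree-2 equation in X; solving on (0,1), X = 0.718.
Then n_E = 2.25, n_T = 3.25, so y_E = 0.693.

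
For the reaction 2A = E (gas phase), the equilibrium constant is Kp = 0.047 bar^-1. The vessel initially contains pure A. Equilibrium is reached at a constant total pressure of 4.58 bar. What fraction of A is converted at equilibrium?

X = 0.267

Basis: 1 mol A initially; let X = conversion of A. Extent ξ = 0.5X.
At extent ξ: n_A = 1 − X; n_E = 0.5X.
Summing: n_T = 1 − 0.5X.
With p_i = (n_i/n_T)P, Kp = p_E / (p_A^2).
Equating to 0.047 bar^-1 and solving on 0 < X < 1: X = 0.267.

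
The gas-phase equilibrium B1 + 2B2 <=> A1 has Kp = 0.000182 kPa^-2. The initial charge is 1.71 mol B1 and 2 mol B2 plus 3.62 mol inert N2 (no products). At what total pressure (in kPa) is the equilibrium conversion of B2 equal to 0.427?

Take 2 mol B2 as basis and let X be its fractional conversion, so ξ = X.
At extent ξ: n_B1 = 1.71 − X; n_B2 = 2 − 2X; n_A1 = X; n_I = 3.62 (inert).
Summing: n_T = 7.33 − 2X.
Kp = p_A1 / (p_B1 p_B2^2) with p_i = (n_i/n_T)·P.
At X = 0.427: the mole-fraction product g(X) = Π y_i^ν_i = 10.63. Since Kp = g(X)·P^{-2}, P = (g/Kp)^(1/2) = (10.63/0.000182)^(1/2) = 242 kPa.

P = 242 kPa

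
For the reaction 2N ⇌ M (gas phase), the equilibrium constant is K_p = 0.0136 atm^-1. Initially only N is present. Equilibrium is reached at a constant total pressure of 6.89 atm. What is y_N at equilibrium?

y_N = 0.921

Let X = conversion of N (basis 1 mol N); extent of reaction ξ = 0.5X.
Species balance: n_N = 1 − X; n_M = 0.5X.
Summing: n_T = 1 − 0.5X.
y_i = n_i/n_T, p_i = y_i·P. K_p = p_M / (p_N^2).
Equating to 0.0136 atm^-1 and solving on 0 < X < 1: X = 0.147.
Then n_N = 0.853, n_T = 0.926, so y_N = 0.921.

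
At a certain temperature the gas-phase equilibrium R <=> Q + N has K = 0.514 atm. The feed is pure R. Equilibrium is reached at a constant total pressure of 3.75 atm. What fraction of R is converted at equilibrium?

Basis: 1 mol R initially; let X = conversion of R. Extent ξ = X.
Mole table: n_R = 1 − X; n_Q = X; n_N = X.
Total moles n_T = 1 + X.
y_i = n_i/n_T, p_i = y_i·P. K = p_Q p_N / (p_R).
Substituting and setting equal to 0.514 atm gives a polynomial in X; the root in (0,1) is X = 0.347.

X = 0.347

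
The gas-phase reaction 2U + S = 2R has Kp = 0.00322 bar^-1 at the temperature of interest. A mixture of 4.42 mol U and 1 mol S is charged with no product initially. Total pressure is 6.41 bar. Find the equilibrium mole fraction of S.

Let X = conversion of S (basis 1 mol S); extent of reaction ξ = X.
At extent ξ: n_U = 4.42 − 2X; n_S = 1 − X; n_R = 2X.
Total moles n_T = 5.42 − X.
y_i = n_i/n_T, p_i = y_i·P. Kp = p_R^2 / (p_U^2 p_S).
Substituting and setting equal to 0.00322 bar^-1 gives a polynomial in X; the root in (0,1) is X = 0.122.
Then n_S = 0.878, n_T = 5.3, so y_S = 0.166.

y_S = 0.166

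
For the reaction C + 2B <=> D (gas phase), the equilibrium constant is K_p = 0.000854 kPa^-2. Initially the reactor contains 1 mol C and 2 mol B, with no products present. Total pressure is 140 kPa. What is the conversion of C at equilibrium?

X = 0.701

Take 1 mol C as basis and let X be its fractional conversion, so ξ = X.
Species balance: n_C = 1 − X; n_B = 2 − 2X; n_D = X.
n_T = Σnᵢ = 3 − 2X.
y_i = n_i/n_T, p_i = y_i·P. K_p = p_D / (p_C p_B^2).
Setting this equal to 0.000854 kPa^-2 and taking the physical root (0 < X < 1) gives X = 0.701.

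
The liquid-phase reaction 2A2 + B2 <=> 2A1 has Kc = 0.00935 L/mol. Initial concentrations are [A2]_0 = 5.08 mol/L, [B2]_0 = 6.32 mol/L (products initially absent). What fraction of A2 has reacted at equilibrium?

X = 0.189

Let X = conversion of A2; extent ξ = 5.08X/2 mol/L.
Concentrations: [A2] = 5.08 − 5.08X; [B2] = 6.32 − 2.54X; [A1] = 5.08X.
Kc = [A1]^2 / ([A2]^2 [B2]).
Setting equal to 0.00935 and solving for X on (0,1) gives X = 0.189.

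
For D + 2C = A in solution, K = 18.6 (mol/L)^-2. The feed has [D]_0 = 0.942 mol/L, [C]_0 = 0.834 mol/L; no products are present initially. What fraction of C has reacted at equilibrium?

X = 0.795

Let X = conversion of C; extent ξ = 0.834X/2 mol/L.
Concentrations: [D] = 0.942 − 0.417X; [C] = 0.834 − 0.834X; [A] = 0.417X.
K = [A] / ([D] [C]^2).
This equals 18.6 at X = 0.795 (the root in 0 < X < 1).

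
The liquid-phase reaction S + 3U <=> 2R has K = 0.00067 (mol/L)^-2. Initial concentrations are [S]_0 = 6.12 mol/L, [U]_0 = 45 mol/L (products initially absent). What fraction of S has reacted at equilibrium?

X = 0.624

Let X = conversion of S; extent ξ = 6.12·X mol/L.
Concentrations: [S] = 6.12 − 6.12X; [U] = 45 − 18.4X; [R] = 12.2X.
K = [R]^2 / ([S] [U]^3).
Equating to 0.00067 (mol/L)^-2: the physical root is X = 0.624.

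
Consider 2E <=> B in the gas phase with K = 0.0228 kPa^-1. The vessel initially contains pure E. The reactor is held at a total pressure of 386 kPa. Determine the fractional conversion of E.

X = 0.834

Take 1 mol E as basis and let X be its fractional conversion, so ξ = 0.5X.
Mole table: n_E = 1 − X; n_B = 0.5X.
Summing: n_T = 1 − 0.5X.
With p_i = (n_i/n_T)P, K = p_B / (p_E^2).
This yields a degree-2 equation in X; solving on (0,1), X = 0.834.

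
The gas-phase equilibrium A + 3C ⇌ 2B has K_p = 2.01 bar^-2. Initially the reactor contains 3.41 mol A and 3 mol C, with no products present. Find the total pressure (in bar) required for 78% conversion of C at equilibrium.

P = 6.14 bar

Let X = conversion of C (basis 3 mol C); extent of reaction ξ = X.
At extent ξ: n_A = 3.41 − X; n_C = 3 − 3X; n_B = 2X.
n_T = Σnᵢ = 6.41 − 2X.
K_p = p_B^2 / (p_A p_C^3) with p_i = (n_i/n_T)·P.
At X = 0.78: the mole-fraction product g(X) = Π y_i^ν_i = 75.71. Since K_p = g(X)·P^{-2}, P = (g/K_p)^(1/2) = (75.71/2.01)^(1/2) = 6.14 bar.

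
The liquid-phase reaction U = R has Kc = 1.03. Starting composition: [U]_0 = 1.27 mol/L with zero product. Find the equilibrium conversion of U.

X = 0.507

Let X = conversion of U; extent ξ = 1.27·X mol/L.
Concentrations: [U] = 1.27 − 1.27X; [R] = 1.27X.
Kc = [R] / ([U]).
Equating to 1.03: the physical root is X = 0.507.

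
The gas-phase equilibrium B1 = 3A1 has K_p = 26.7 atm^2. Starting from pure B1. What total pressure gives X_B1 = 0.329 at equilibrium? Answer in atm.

P = 7.16 atm

Take 1 mol B1 as basis and let X be its fractional conversion, so ξ = X.
Mole table: n_B1 = 1 − X; n_A1 = 3X.
n_T = Σnᵢ = 1 + 2X.
K_p = p_A1^3 / (p_B1) with p_i = (n_i/n_T)·P.
At X = 0.329: the mole-fraction product g(X) = Π y_i^ν_i = 0.5213. Since K_p = g(X)·P^{2}, P = (K_p/g)^(1/2) = (26.7/0.5213)^(1/2) = 7.16 atm.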